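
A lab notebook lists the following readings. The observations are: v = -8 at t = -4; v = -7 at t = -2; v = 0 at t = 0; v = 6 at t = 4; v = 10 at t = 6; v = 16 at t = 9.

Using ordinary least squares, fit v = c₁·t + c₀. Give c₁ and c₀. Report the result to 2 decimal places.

AᵀA·[c₁, c₀]ᵀ = Aᵀv reads: 153·c₁ + 13·c₀ = 274;  13·c₁ + 6·c₀ = 17.
Eliminating c₀: 6·(row 1) − 13·(row 2) gives 749·c₁ = 6·274 − 13·17 = 1423, so c₁ = 1423/749.
Then c₀ = (17 − 13·(1423/749))/6 = -961/749.

c₁ = 1.90, c₀ = -1.28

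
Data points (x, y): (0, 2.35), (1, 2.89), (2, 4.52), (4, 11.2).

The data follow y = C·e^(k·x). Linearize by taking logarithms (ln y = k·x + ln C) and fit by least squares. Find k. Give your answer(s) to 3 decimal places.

Linearized form: ln y = k·x + ln C. From the 4 transformed points,
Σx = 7.0000, Σ(x)² = 21.0000, Σln y = 5.8401, Σx·ln y = 13.7419.
Equations: 21.0000·k + 7.0000·ln C = 13.7419;  7.0000·k + 4·ln C = 5.8401.
Slope k = (n·Σx·ln y − Σx·Σln y)/(n·Σ(x)² − (Σx)²) = (4·13.7419 − 7.0000·5.8401)/35.0000 = 0.40249; ln C = (Σln y − k·Σx)/n = 0.75567.

k = 0.402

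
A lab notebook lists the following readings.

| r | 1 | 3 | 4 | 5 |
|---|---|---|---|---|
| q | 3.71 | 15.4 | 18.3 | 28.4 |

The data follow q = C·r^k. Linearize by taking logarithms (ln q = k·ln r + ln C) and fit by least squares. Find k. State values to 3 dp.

Linearized form: ln q = k·ln r + ln C. From the 4 transformed points,
XᵀX = [[5.7191, 4.0943]; [4.0943, 4]], rhs = [12.4196, 10.2987]ᵀ  (here Σln r = 4.0943, Σ(ln r)² = 5.7191, Σln q = 10.2987, Σln r·ln q = 12.4196).
Δ = 5.7191·4 − (4.0943)² = 6.1125; k = (12.4196·4 − 4.0943·10.2987)/6.1125 = 1.22897, ln C = (5.7191·10.2987 − 4.0943·12.4196)/6.1125 = 1.31671.

k = 1.229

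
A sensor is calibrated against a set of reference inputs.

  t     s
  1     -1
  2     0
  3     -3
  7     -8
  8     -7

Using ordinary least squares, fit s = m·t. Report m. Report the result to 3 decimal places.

m = -0.961

The normal equations are: 127·m = -122.
Hence m = -122 / 127 ≈ -0.96063.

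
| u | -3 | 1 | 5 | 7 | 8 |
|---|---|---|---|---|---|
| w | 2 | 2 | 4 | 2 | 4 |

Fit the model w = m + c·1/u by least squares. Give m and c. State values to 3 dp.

m = 2.863, c = -0.277

Normal-equation sums: Σ1 = 5, Σ1/u = 953/840, Σ1/u·1/u = 837649/705600.
For Aᵀw: Σw = 14, Σ1/u·w = 613/210.
AᵀA·[m, c]ᵀ = Aᵀw becomes [[5, 953/840]; [953/840, 837649/705600]]·[m, c]ᵀ = [14, 613/210]ᵀ.
Δ = 5·(837649/705600) − (953/840)² = 820009/176400.
m = (14·(837649/705600) − (953/840)·(613/210))/(820009/176400) = 4695165/1640018; c = (5·(613/210) − (953/840)·14)/(820009/176400) = -227220/820009.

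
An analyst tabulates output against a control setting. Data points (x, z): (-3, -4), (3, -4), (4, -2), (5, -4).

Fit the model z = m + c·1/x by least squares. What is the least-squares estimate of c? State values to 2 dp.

Setting ∂/∂m … = 0 gives: 4·m + (9/20)·c = -14;  (9/20)·m + (1169/3600)·c = -13/10.
Δ = 4·(1169/3600) − (9/20)² = 3947/3600.
m = ((-14)·(1169/3600) − (9/20)·(-13/10))/(3947/3600) = -14260/3947; c = (4·(-13/10) − (9/20)·(-14))/(3947/3600) = 3960/3947.

c = 1.00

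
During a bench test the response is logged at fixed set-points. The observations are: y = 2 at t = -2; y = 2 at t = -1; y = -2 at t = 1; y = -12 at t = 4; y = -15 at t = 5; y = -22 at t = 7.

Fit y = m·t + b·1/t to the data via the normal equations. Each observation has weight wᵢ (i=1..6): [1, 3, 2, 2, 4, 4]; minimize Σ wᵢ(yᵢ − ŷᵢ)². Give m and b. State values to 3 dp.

m = -3.114, b = 1.470

Entries of MᵀWM: Σwᵢ·t·t = 337, Σwᵢ·t·1/t = 16, Σwᵢ·1/t·1/t = 55043/9800.
For MᵀWy: Σwᵢ·t·y = -1026, Σwᵢ·1/t·y = -291/7.
Eliminating b: (55043/9800)·(row 1) − 16·(row 2) gives (16040691/9800)·m = (55043/9800)·(-1026) − 16·(-291/7) = -24977859/4900, so m = -16651906/5346897.
Then b = ((-291/7) − 16·(-16651906/5346897))/(55043/9800) = 7861000/5346897.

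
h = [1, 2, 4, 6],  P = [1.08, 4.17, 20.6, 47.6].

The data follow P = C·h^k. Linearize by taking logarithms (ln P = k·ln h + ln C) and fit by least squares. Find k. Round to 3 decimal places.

k = 2.134

Taking logs, ln P = k·ln h + ln C, so regress ln P on ln h.
Σln h = 3.8712, Σ(ln h)² = 5.6127, Σln P = 8.3930, Σln h·ln P = 12.1050.
Equations: 5.6127·k + 3.8712·ln C = 12.1050;  3.8712·k + 4·ln C = 8.3930.
Slope k = (n·Σln h·ln P − Σln h·Σln P)/(n·Σ(ln h)² − (Σln h)²) = (4·12.1050 − 3.8712·8.3930)/7.4645 = 2.13396; ln C = (Σln P − k·Σln h)/n = 0.03300.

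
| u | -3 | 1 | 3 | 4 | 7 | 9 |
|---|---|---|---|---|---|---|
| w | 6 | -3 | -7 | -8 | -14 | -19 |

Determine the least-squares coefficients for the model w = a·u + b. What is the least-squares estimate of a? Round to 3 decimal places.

a = -2.027

Compute the Gram sums: Σu·u = 165, Σu = 21, Σ1 = 6.
For Mᵀw: Σu·w = -343, Σw = -45.
MᵀM·[a, b]ᵀ = Mᵀw becomes [[165, 21]; [21, 6]]·[a, b]ᵀ = [-343, -45]ᵀ.
Δ = 165·6 − 21² = 549.
a = ((-343)·6 − 21·(-45))/549 = -371/183; b = (165·(-45) − 21·(-343))/549 = -74/183.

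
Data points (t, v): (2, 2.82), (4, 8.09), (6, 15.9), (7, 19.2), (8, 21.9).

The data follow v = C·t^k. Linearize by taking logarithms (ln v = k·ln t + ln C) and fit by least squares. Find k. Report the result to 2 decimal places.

k = 1.51

Linearized form: ln v = k·ln t + ln C. From the 5 transformed points,
Over the data: Σln t = 7.8966, Σ(ln t)² = 13.7233, Σln v = 11.9351, Σln t·ln v = 20.7416.
Normal system: [[13.7233, 7.8966]; [7.8966, 5]]·[k, ln C]ᵀ = [20.7416, 11.9351]ᵀ.
Slope k = (n·Σln t·ln v − Σln t·Σln v)/(n·Σ(ln t)² − (Σln t)²) = (5·20.7416 − 7.8966·11.9351)/6.2610 = 1.51124; ln C = (Σln v − k·Σln t)/n = 0.00030.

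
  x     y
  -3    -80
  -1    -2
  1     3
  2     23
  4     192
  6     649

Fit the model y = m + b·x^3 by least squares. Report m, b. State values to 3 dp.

m = 0.233, b = 3.002

MᵀM·[m, b]ᵀ = Mᵀy reads: 6·m + 261·b = 785;  261·m + 51547·b = 154821.
Δ = 6·51547 − 261² = 241161.
m = (785·51547 − 261·154821)/241161 = 56114/241161; b = (6·154821 − 261·785)/241161 = 241347/80387.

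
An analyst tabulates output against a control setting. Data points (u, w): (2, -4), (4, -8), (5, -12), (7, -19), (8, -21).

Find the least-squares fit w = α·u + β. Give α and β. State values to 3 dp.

Sums needed: Σu·u = 158, Σu = 26, Σ1 = 5.
Moment sums: Σu·w = -401, Σw = -64.
AᵀA·[α, β]ᵀ = Aᵀw becomes [[158, 26]; [26, 5]]·[α, β]ᵀ = [-401, -64]ᵀ.
Determinant 158·5 − 26² = 114.
α = ((-401)·5 − 26·(-64))/114 = -341/114; β = (158·(-64) − 26·(-401))/114 = 157/57.

α = -2.991, β = 2.754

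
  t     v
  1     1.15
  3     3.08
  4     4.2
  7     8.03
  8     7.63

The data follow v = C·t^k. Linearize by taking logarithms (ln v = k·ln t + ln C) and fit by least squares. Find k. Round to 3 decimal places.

Linearized form: ln v = k·ln t + ln C. From the 5 transformed points,
Σln t = 6.5103, Σ(ln t)² = 11.2394, Σln v = 6.8150, Σln t·ln v = 11.5046.
Equations: 11.2394·k + 6.5103·ln C = 11.5046;  6.5103·k + 5·ln C = 6.8150.
Slope k = (n·Σln t·ln v − Σln t·Σln v)/(n·Σ(ln t)² − (Σln t)²) = (5·11.5046 − 6.5103·6.8150)/13.8136 = 0.95235; ln C = (Σln v − k·Σln t)/n = 0.12300.

k = 0.952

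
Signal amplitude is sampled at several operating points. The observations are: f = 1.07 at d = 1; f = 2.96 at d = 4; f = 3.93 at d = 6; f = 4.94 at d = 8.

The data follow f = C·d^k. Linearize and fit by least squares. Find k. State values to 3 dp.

With ln fᵢ as the transformed response and ln dᵢ as the regressor:
Sums: Σln d = 5.2575, Σ(ln d)² = 9.4563, Σln f = 4.1189, Σln d·ln f = 7.2783.
Normal system: [[9.4563, 5.2575]; [5.2575, 4]]·[k, ln C]ᵀ = [7.2783, 4.1189]ᵀ.
Δ = 9.4563·4 − (5.2575)² = 10.1839; k = (7.2783·4 − 5.2575·4.1189)/10.1839 = 0.73236, ln C = (9.4563·4.1189 − 5.2575·7.2783)/10.1839 = 0.06711.

k = 0.732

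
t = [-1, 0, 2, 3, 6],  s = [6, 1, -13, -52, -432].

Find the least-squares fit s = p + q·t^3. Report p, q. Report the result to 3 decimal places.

p = 2.609, q = -2.012

From the data, Σ1 = 5, Σt^3 = 250, Σt^3·t^3 = 47450.
For Xᵀs: Σs = -490, Σt^3·s = -94826.
XᵀX·[p, q]ᵀ = Xᵀs becomes [[5, 250]; [250, 47450]]·[p, q]ᵀ = [-490, -94826]ᵀ.
Δ = 5·47450 − 250² = 174750.
p = ((-490)·47450 − 250·(-94826))/174750 = 608/233; q = (5·(-94826) − 250·(-490))/174750 = -11721/5825.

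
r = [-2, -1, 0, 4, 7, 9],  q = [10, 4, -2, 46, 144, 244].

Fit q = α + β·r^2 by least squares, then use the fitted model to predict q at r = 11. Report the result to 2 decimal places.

Compute the Gram sums: Σ1 = 6, Σr^2 = 151, Σr^2·r^2 = 9235.
And Σq = 446, Σr^2·q = 27600.
MᵀM·[α, β]ᵀ = Mᵀq becomes [[6, 151]; [151, 9235]]·[α, β]ᵀ = [446, 27600]ᵀ.
Eliminating β: 9235·(row 1) − 151·(row 2) gives 32609·α = 9235·446 − 151·27600 = -48790, so α = -48790/32609.
Then β = (27600 − 151·(-48790/32609))/9235 = 98254/32609.
At r = 11: q̂ = (-48790/32609)·(1) + (98254/32609)·(121) = 11839944/32609.

q̂ = 363.09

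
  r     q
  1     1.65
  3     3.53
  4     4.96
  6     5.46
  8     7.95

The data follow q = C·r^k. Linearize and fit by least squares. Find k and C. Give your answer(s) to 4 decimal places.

k = 0.7313, C = 1.6440

Taking logs, ln q = k·ln r + ln C, so regress ln q on ln r.
XᵀX = [[10.6632, 6.3561]; [6.3561, 5]], rhs = [10.9582, 7.1341]ᵀ  (here Σln r = 6.3561, Σ(ln r)² = 10.6632, Σln q = 7.1341, Σln r·ln q = 10.9582).
Δ = 10.6632·5 − (6.3561)² = 12.9161; k = (10.9582·5 − 6.3561·7.1341)/12.9161 = 0.73131, ln C = (10.6632·7.1341 − 6.3561·10.9582)/12.9161 = 0.49716, so C = exp(0.49716) = 1.64405.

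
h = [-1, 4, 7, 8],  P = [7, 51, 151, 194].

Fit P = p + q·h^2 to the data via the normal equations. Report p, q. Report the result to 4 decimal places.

p = 3.8476, q = 2.9816

From the data, Σ1 = 4, Σh^2 = 130, Σh^2·h^2 = 6754.
For AᵀP: ΣP = 403, Σh^2·P = 20638.
Normal equations: [[4, 130]; [130, 6754]]·[p, q]ᵀ = [403, 20638]ᵀ.
Δ = 4·6754 − 130² = 10116.
p = (403·6754 − 130·20638)/10116 = 6487/1686; q = (4·20638 − 130·403)/10116 = 5027/1686.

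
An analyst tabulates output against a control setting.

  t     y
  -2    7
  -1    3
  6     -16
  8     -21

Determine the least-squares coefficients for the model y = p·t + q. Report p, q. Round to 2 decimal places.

p = -2.77, q = 0.86

Entries of XᵀX: Σt·t = 105, Σt = 11, Σ1 = 4.
Moment sums: Σt·y = -281, Σy = -27.
So XᵀX·[p, q]ᵀ = Xᵀy: [[105, 11]; [11, 4]]·[p, q]ᵀ = [-281, -27]ᵀ.
Determinant 105·4 − 11² = 299.
p = ((-281)·4 − 11·(-27))/299 = -827/299; q = (105·(-27) − 11·(-281))/299 = 256/299.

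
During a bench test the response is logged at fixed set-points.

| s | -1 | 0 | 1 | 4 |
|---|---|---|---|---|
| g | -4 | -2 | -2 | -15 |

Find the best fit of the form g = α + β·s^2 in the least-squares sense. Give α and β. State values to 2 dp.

With design matrix X, XᵀX = [[4, 18]; [18, 258]] and Xᵀg = [-23, -246]ᵀ.
det = 4·258 − 18² = 708.
α = ((-23)·258 − 18·(-246))/708 = -251/118; β = (4·(-246) − 18·(-23))/708 = -95/118.

α = -2.13, β = -0.81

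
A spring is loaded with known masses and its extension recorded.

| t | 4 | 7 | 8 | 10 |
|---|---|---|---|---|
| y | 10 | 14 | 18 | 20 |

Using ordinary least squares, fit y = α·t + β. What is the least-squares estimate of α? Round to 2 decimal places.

α = 1.73

Entries of MᵀM: Σt·t = 229, Σt = 29, Σ1 = 4.
For Mᵀy: Σt·y = 482, Σy = 62.
MᵀM·[α, β]ᵀ = Mᵀy becomes [[229, 29]; [29, 4]]·[α, β]ᵀ = [482, 62]ᵀ.
Eliminating β: 4·(row 1) − 29·(row 2) gives 75·α = 4·482 − 29·62 = 130, so α = 26/15.
Then β = (62 − 29·(26/15))/4 = 44/15.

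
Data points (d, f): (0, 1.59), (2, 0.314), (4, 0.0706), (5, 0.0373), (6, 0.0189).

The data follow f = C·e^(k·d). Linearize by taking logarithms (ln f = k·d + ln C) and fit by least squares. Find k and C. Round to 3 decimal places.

With ln fᵢ as the transformed response and dᵢ as the regressor:
Σd = 17.0000, Σ(d)² = 81.0000, Σln f = -10.6027, Σd·ln f = -53.1750.
Equations: 81.0000·k + 17.0000·ln C = -53.1750;  17.0000·k + 5·ln C = -10.6027.
Δ = 81.0000·5 − (17.0000)² = 116.0000; k = (-53.1750·5 − 17.0000·-10.6027)/116.0000 = -0.73818, ln C = (81.0000·-10.6027 − 17.0000·-53.1750)/116.0000 = 0.38927, so C = exp(0.38927) = 1.47591.

k = -0.738, C = 1.476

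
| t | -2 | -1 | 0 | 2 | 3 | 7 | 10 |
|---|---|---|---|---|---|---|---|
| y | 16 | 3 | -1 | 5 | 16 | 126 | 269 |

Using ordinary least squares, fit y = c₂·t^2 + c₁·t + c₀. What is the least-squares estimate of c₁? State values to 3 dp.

The normal equations are: 12515·c₂ + 1369·c₁ + 167·c₀ = 33305;  1369·c₂ + 167·c₁ + 19·c₀ = 3595;  167·c₂ + 19·c₁ + 7·c₀ = 434.
(Σt^2·t^2 = 12515, Σt^2·t = 1369, Σt^2 = 167, Σt·t = 167, Σt = 19, Σ1 = 7, Σt^2·y = 33305, Σt·y = 3595, Σy = 434.)
Solving the 3×3 system (Gaussian elimination) gives c₂ = 39121/13118, c₁ = -35671/13118, c₀ = -11589/6559.

c₁ = -2.719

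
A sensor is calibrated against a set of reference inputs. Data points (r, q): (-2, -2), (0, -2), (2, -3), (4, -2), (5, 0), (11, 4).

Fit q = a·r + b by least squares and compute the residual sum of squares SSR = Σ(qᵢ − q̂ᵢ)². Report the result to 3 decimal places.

The normal equations are: 170·a + 20·b = 34;  20·a + 6·b = -5.
(Σr·r = 170, Σr = 20, Σ1 = 6, Σr·q = 34, Σq = -5.)
det = 170·6 − 20² = 620.
a = (34·6 − 20·(-5))/620 = 76/155; b = (170·(-5) − 20·34)/620 = -153/62.
Residuals: 449/310, 29/62, -469/310, -463/310, 1/62, 333/310; SSR = 2477/310.

SSR = 7.990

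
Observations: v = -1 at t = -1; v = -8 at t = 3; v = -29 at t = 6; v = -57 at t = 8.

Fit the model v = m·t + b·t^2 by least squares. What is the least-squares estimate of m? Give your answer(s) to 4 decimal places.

m = 0.5439

Sums needed: Σt·t = 110, Σt·t^2 = 754, Σt^2·t^2 = 5474.
And Σt·v = -653, Σt^2·v = -4765.
XᵀX·[m, b]ᵀ = Xᵀv becomes [[110, 754]; [754, 5474]]·[m, b]ᵀ = [-653, -4765]ᵀ.
Eliminating b: 5474·(row 1) − 754·(row 2) gives 33624·m = 5474·(-653) − 754·(-4765) = 18288, so m = 254/467.
Then b = ((-4765) − 754·(254/467))/5474 = -883/934.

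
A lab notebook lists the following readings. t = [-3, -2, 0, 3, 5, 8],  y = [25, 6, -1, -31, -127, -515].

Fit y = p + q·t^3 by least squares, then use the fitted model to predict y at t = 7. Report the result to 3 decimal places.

Compute the Gram sums: Σ1 = 6, Σt^3 = 629, Σt^3·t^3 = 279291.
Moment sums: Σy = -643, Σt^3·y = -281115.
det = 6·279291 − 629² = 1280105.
p = ((-643)·279291 − 629·(-281115))/1280105 = -2762778/1280105; q = (6·(-281115) − 629·(-643))/1280105 = -1282243/1280105.
At t = 7: ŷ = (-2762778/1280105)·(1) + (-1282243/1280105)·(343) = -442572127/1280105.

ŷ = -345.731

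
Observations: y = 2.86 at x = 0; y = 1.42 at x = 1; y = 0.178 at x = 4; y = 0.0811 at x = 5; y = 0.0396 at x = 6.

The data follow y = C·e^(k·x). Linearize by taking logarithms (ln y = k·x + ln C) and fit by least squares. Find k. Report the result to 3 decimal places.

Taking logs, ln y = k·x + ln C, so regress ln y on x.
Over the data: Σx = 16.0000, Σ(x)² = 78.0000, Σln y = -6.0655, Σx·ln y = -38.4871.
Normal system: [[78.0000, 16.0000]; [16.0000, 5]]·[k, ln C]ᵀ = [-38.4871, -6.0655]ᵀ.
Δ = 78.0000·5 − (16.0000)² = 134.0000; k = (-38.4871·5 − 16.0000·-6.0655)/134.0000 = -0.71185, ln C = (78.0000·-6.0655 − 16.0000·-38.4871)/134.0000 = 1.06482.

k = -0.712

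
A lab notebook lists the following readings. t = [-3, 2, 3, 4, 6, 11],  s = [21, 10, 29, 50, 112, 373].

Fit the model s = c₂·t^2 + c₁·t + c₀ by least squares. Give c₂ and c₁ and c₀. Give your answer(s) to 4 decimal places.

Entries of XᵀX: Σt^2·t^2 = 16371, Σt^2·t = 1619, Σt^2 = 195, Σt·t = 195, Σt = 23, Σ1 = 6.
And Σt^2·s = 50455, Σt·s = 5019, Σs = 595.
Row-reducing yields c₂ = 469037/156200, c₁ = 177247/156200, c₀ = -108329/39050.

c₂ = 3.0028, c₁ = 1.1347, c₀ = -2.7741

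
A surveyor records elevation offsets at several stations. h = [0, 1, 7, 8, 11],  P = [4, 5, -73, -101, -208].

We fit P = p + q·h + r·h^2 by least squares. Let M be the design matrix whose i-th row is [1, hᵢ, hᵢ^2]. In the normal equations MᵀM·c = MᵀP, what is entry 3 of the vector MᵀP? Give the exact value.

-35204

Entry 3 ↔ basis h^2, so (MᵀP)_{3} = Σᵢ (h^2)·Pᵢ = (0)·(4) + (1)·(5) + (49)·(-73) + (64)·(-101) + (121)·(-208) = -35204.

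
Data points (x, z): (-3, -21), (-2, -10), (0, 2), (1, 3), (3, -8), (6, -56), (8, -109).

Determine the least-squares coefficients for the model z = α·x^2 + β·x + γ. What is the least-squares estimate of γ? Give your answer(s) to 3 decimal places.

γ = 2.914

The normal system MᵀM·[α, β, γ]ᵀ = Mᵀz is [[5571, 721, 123]; [721, 123, 13]; [123, 13, 7]]·[α, β, γ]ᵀ = [-9290, -1146, -199]ᵀ.
Inverting the 3×3 Gram matrix, [α, β, γ]ᵀ = [-332957/165284, 360863/165284, 120392/41321]ᵀ.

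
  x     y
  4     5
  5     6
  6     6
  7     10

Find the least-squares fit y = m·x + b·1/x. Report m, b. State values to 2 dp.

Entries of MᵀM: Σx·x = 126, Σx·1/x = 4, Σ1/x·1/x = 26581/176400.
For Mᵀy: Σx·y = 156, Σ1/x·y = 683/140.
Normal equations: [[126, 4]; [4, 26581/176400]]·[m, b]ᵀ = [156, 683/140]ᵀ.
Eliminating b: (26581/176400)·(row 1) − 4·(row 2) gives (4181/1400)·m = (26581/176400)·156 − 4·(683/140) = 58693/14700, so m = 117386/87801.
Then b = ((683/140) − 4·(117386/87801))/(26581/176400) = -13020/4181.

m = 1.34, b = -3.11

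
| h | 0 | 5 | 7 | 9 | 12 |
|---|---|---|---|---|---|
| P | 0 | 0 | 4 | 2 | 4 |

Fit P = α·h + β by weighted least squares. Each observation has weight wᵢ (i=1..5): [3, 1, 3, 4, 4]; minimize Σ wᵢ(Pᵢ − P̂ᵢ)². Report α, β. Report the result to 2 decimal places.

Normal-equation sums: Σwᵢ·h·h = 1072, Σwᵢ·h = 110, Σwᵢ·1 = 15.
Right-hand side: Σwᵢ·h·P = 348, Σwᵢ·P = 36.
So AᵀWA·[α, β]ᵀ = AᵀWP: [[1072, 110]; [110, 15]]·[α, β]ᵀ = [348, 36]ᵀ.
Δ = 1072·15 − 110² = 3980.
α = (348·15 − 110·36)/3980 = 63/199; β = (1072·36 − 110·348)/3980 = 78/995.

α = 0.32, β = 0.08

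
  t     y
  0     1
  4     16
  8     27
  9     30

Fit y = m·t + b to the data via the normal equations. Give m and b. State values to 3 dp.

Normal-equation sums: Σt·t = 161, Σt = 21, Σ1 = 4.
And Σt·y = 550, Σy = 74.
XᵀX·[m, b]ᵀ = Xᵀy becomes [[161, 21]; [21, 4]]·[m, b]ᵀ = [550, 74]ᵀ.
det = 161·4 − 21² = 203.
m = (550·4 − 21·74)/203 = 646/203; b = (161·74 − 21·550)/203 = 52/29.

m = 3.182, b = 1.793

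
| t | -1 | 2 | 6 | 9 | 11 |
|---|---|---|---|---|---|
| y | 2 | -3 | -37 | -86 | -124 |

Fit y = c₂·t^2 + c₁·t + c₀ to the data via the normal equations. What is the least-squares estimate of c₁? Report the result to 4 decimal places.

With design matrix A, AᵀA = [[22515, 2283, 243]; [2283, 243, 27]; [243, 27, 5]] and Aᵀy = [-23312, -2368, -248]ᵀ.
Inverting the 3×3 Gram matrix, [c₂, c₁, c₀]ᵀ = [-4981/5109, -4327/5109, 4012/1703]ᵀ.

c₁ = -0.8469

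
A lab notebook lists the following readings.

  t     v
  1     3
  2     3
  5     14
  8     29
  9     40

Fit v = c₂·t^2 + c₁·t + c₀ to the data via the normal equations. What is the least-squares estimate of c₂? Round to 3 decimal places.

c₂ = 0.494

Compute the Gram sums: Σt^2·t^2 = 11299, Σt^2·t = 1375, Σt^2 = 175, Σt·t = 175, Σt = 25, Σ1 = 5.
Right-hand side: Σt^2·v = 5461, Σt·v = 671, Σv = 89.
Normal equations: [[11299, 1375, 175]; [1375, 175, 25]; [175, 25, 5]]·[c₂, c₁, c₀]ᵀ = [5461, 671, 89]ᵀ.
Row-reducing yields c₂ = 43/87, c₁ = -919/2175, c₀ = 379/145.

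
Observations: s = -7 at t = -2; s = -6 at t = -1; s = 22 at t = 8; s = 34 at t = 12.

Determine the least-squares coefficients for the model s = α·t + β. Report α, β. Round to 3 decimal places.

α = 2.993, β = -1.970

The normal system XᵀX·[α, β]ᵀ = Xᵀs is [[213, 17]; [17, 4]]·[α, β]ᵀ = [604, 43]ᵀ.
Δ = 213·4 − 17² = 563.
α = (604·4 − 17·43)/563 = 1685/563; β = (213·43 − 17·604)/563 = -1109/563.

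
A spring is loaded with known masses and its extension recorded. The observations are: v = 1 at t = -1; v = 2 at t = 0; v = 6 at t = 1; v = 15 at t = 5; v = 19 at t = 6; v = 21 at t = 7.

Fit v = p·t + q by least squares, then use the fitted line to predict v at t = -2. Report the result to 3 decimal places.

v̂ = -2.178

The normal system XᵀX·[p, q]ᵀ = Xᵀv is [[112, 18]; [18, 6]]·[p, q]ᵀ = [341, 64]ᵀ.
det = 112·6 − 18² = 348.
p = (341·6 − 18·64)/348 = 149/58; q = (112·64 − 18·341)/348 = 515/174.
At t = -2: v̂ = (149/58)·(-2) + (515/174)·(1) = -379/174.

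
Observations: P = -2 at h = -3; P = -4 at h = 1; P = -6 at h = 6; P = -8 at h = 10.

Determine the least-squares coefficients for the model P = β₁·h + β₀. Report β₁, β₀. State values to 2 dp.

β₁ = -0.45, β₀ = -3.41

Entries of XᵀX: Σh·h = 146, Σh = 14, Σ1 = 4.
For XᵀP: Σh·P = -114, ΣP = -20.
Normal equations: [[146, 14]; [14, 4]]·[β₁, β₀]ᵀ = [-114, -20]ᵀ.
Determinant 146·4 − 14² = 388.
β₁ = ((-114)·4 − 14·(-20))/388 = -44/97; β₀ = (146·(-20) − 14·(-114))/388 = -331/97.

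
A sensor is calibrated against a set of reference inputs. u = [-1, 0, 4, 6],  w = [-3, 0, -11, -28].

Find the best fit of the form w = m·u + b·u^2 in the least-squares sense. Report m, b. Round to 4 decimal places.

m = 1.4763, b = -1.0295

Compute the Gram sums: Σu·u = 53, Σu·u^2 = 279, Σu^2·u^2 = 1553.
Moment sums: Σu·w = -209, Σu^2·w = -1187.
det = 53·1553 − 279² = 4468.
m = ((-209)·1553 − 279·(-1187))/4468 = 1649/1117; b = (53·(-1187) − 279·(-209))/4468 = -1150/1117.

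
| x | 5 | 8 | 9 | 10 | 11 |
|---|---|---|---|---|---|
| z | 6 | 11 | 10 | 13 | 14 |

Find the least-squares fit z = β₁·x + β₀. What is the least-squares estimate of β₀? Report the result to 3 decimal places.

β₀ = -0.396

The normal equations are: 391·β₁ + 43·β₀ = 492;  43·β₁ + 5·β₀ = 54.
(Σx·x = 391, Σx = 43, Σ1 = 5, Σx·z = 492, Σz = 54.)
Δ = 391·5 − 43² = 106.
β₁ = (492·5 − 43·54)/106 = 69/53; β₀ = (391·54 − 43·492)/106 = -21/53.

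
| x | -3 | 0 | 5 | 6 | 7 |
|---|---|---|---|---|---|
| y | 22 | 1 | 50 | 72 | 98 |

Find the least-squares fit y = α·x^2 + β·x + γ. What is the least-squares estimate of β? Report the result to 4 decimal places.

From the data, Σx^2·x^2 = 4403, Σx^2·x = 657, Σx^2 = 119, Σx·x = 119, Σx = 15, Σ1 = 5.
Moment sums: Σx^2·y = 8842, Σx·y = 1302, Σy = 243.
AᵀA·[α, β, γ]ᵀ = Aᵀy becomes [[4403, 657, 119]; [657, 119, 15]; [119, 15, 5]]·[α, β, γ]ᵀ = [8842, 1302, 243]ᵀ.
Row-reducing yields α = 136091/65598, β = -14593/21866, γ = 40217/32799.

β = -0.6674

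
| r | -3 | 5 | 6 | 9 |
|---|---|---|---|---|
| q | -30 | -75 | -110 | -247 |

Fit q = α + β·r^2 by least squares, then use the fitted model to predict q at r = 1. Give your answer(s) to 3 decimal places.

q̂ = -4.181

Compute the Gram sums: Σ1 = 4, Σr^2 = 151, Σr^2·r^2 = 8563.
And Σq = -462, Σr^2·q = -26112.
Eliminating β: 8563·(row 1) − 151·(row 2) gives 11451·α = 8563·(-462) − 151·(-26112) = -13194, so α = -4398/3817.
Then β = ((-26112) − 151·(-4398/3817))/8563 = -11562/3817.
At r = 1: q̂ = (-4398/3817)·(1) + (-11562/3817)·(1) = -15960/3817.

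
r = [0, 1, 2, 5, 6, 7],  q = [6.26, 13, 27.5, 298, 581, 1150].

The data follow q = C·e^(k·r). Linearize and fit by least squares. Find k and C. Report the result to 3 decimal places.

Linearized form: ln q = k·r + ln C. From the 6 transformed points,
XᵀX = [[115.0000, 21.0000]; [21.0000, 6]], rhs = [125.1999, 26.8227]ᵀ  (here Σr = 21.0000, Σ(r)² = 115.0000, Σln q = 26.8227, Σr·ln q = 125.1999).
Slope k = (n·Σr·ln q − Σr·Σln q)/(n·Σ(r)² − (Σr)²) = (6·125.1999 − 21.0000·26.8227)/249.0000 = 0.75471; ln C = (Σln q − k·Σr)/n = 1.82895, so C = exp(1.82895) = 6.22737.

k = 0.755, C = 6.227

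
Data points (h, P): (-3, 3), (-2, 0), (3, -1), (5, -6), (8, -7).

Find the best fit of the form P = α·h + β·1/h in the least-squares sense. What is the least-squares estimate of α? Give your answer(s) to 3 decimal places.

α = -1.033

With design matrix M, MᵀM = [[111, 5]; [5, 7601/14400]] and MᵀP = [-98, -409/120]ᵀ.
Eliminating β: (7601/14400)·(row 1) − 5·(row 2) gives (161237/4800)·α = (7601/14400)·(-98) − 5·(-409/120) = -249749/7200, so α = -499498/483711.
Then β = ((-409/120) − 5·(-499498/483711))/(7601/14400) = 536040/161237.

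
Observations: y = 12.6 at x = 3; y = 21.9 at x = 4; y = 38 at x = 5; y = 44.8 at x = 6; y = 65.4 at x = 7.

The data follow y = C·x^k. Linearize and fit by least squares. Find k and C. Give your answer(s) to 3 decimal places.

k = 1.917, C = 1.560

Let Y = ln y. Fitting Y = k·ln x + ln C by least squares:
Σln x = 7.8320, Σ(ln x)² = 12.7160, Σln y = 17.2405, Σln x·ln y = 27.8644.
Equations: 12.7160·k + 7.8320·ln C = 27.8644;  7.8320·k + 5·ln C = 17.2405.
Δ = 12.7160·5 − (7.8320)² = 2.2397; k = (27.8644·5 − 7.8320·17.2405)/2.2397 = 1.91725, ln C = (12.7160·17.2405 − 7.8320·27.8644)/2.2397 = 0.44492, so C = exp(0.44492) = 1.56036.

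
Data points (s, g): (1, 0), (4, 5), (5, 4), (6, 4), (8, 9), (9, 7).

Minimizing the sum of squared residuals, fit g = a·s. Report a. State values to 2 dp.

Entries of MᵀM: Σs·s = 223.
For Mᵀg: Σs·g = 199.
Normal equations: [[223]]·[a]ᵀ = [199]ᵀ.
Hence a = 199 / 223 ≈ 0.892377.

a = 0.89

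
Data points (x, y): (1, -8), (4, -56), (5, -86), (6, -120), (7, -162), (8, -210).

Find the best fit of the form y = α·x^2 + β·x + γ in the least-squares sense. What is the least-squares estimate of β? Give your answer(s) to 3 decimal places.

From the data, Σx^2·x^2 = 8675, Σx^2·x = 1261, Σx^2 = 191, Σx·x = 191, Σx = 31, Σ1 = 6.
And Σx^2·y = -28752, Σx·y = -4196, Σy = -642.
MᵀM·[α, β, γ]ᵀ = Mᵀy becomes [[8675, 1261, 191]; [1261, 191, 31]; [191, 31, 6]]·[α, β, γ]ᵀ = [-28752, -4196, -642]ᵀ.
Row-reducing yields α = -1154/363, β = -436/1815, γ = -2758/605.

β = -0.240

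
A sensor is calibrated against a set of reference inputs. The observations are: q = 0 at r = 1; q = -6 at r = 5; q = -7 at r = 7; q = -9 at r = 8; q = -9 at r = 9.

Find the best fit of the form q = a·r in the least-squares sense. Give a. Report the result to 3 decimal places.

a = -1.055

Compute the Gram sums: Σr·r = 220.
For Mᵀq: Σr·q = -232.
Normal equations: [[220]]·[a]ᵀ = [-232]ᵀ.
a = (-232)/220 = -1.05455.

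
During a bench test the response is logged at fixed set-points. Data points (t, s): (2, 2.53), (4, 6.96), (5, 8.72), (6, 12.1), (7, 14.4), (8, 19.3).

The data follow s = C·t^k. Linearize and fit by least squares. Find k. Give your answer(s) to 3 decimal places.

Taking logs, ln s = k·ln t + ln C, so regress ln s on ln t.
Over the data: Σln t = 9.5060, Σ(ln t)² = 16.3136, Σln s = 13.1546, Σln t·ln s = 22.6313.
Normal system: [[16.3136, 9.5060]; [9.5060, 6]]·[k, ln C]ᵀ = [22.6313, 13.1546]ᵀ.
Δ = 16.3136·6 − (9.5060)² = 7.5177; k = (22.6313·6 − 9.5060·13.1546)/7.5177 = 1.42868, ln C = (16.3136·13.1546 − 9.5060·22.6313)/7.5177 = -0.07108.

k = 1.429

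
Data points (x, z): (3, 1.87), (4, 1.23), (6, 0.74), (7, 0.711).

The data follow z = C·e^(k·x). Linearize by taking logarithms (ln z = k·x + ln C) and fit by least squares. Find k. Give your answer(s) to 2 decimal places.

Linearized form: ln z = k·x + ln C. From the 4 transformed points,
Σx = 20.0000, Σ(x)² = 110.0000, Σln z = 0.1908, Σx·ln z = -1.4883.
Equations: 110.0000·k + 20.0000·ln C = -1.4883;  20.0000·k + 4·ln C = 0.1908.
Solving (det = 40.0000): k = -0.24422, ln C = 1.26877.

k = -0.24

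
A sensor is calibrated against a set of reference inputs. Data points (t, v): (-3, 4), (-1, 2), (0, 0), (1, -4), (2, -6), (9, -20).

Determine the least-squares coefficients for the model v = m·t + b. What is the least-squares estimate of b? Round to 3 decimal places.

b = -1.219

Entries of MᵀM: Σt·t = 96, Σt = 8, Σ1 = 6.
And Σt·v = -210, Σv = -24.
det = 96·6 − 8² = 512.
m = ((-210)·6 − 8·(-24))/512 = -267/128; b = (96·(-24) − 8·(-210))/512 = -39/32.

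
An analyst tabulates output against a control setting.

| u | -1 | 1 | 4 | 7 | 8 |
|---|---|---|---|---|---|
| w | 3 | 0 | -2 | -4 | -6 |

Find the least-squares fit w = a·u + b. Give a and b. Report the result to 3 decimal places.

a = -0.898, b = 1.612

From the data, Σu·u = 131, Σu = 19, Σ1 = 5.
For Mᵀw: Σu·w = -87, Σw = -9.
det = 131·5 − 19² = 294.
a = ((-87)·5 − 19·(-9))/294 = -44/49; b = (131·(-9) − 19·(-87))/294 = 79/49.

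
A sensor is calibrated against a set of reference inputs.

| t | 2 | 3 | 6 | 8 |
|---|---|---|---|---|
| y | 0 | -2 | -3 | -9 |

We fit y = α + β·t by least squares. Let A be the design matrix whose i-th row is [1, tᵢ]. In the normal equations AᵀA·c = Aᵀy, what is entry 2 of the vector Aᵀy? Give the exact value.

-96

Entry 2 ↔ basis t, so (Aᵀy)_{2} = Σᵢ (t)·yᵢ = (2)·(0) + (3)·(-2) + (6)·(-3) + (8)·(-9) = -96.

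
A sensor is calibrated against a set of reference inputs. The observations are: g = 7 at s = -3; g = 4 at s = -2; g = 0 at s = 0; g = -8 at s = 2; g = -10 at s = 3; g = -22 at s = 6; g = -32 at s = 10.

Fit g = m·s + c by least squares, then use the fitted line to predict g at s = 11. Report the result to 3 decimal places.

The normal system MᵀM·[m, c]ᵀ = Mᵀg is [[162, 16]; [16, 7]]·[m, c]ᵀ = [-527, -61]ᵀ.
Eliminating c: 7·(row 1) − 16·(row 2) gives 878·m = 7·(-527) − 16·(-61) = -2713, so m = -2713/878.
Then c = ((-61) − 16·(-2713/878))/7 = -725/439.
At s = 11: ĝ = (-2713/878)·(11) + (-725/439)·(1) = -31293/878.

ĝ = -35.641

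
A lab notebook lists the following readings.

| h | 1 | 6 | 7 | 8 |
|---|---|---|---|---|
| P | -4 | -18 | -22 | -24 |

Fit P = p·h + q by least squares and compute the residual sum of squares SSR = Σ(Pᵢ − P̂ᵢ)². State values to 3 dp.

From the data, Σh·h = 150, Σh = 22, Σ1 = 4.
Right-hand side: Σh·P = -458, ΣP = -68.
Determinant 150·4 − 22² = 116.
p = ((-458)·4 − 22·(-68))/116 = -84/29; q = (150·(-68) − 22·(-458))/116 = -31/29.
Residuals: -1/29, 13/29, -19/29, 7/29; SSR = 20/29.

SSR = 0.690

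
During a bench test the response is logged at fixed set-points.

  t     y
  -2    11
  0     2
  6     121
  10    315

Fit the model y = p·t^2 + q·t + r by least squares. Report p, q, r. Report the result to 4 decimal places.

p = 2.9131, q = 2.0975, r = 2.9492

Normal-equation sums: Σt^2·t^2 = 11312, Σt^2·t = 1208, Σt^2 = 140, Σt·t = 140, Σt = 14, Σ1 = 4.
And Σt^2·y = 35900, Σt·y = 3854, Σy = 449.
MᵀM·[p, q, r]ᵀ = Mᵀy becomes [[11312, 1208, 140]; [1208, 140, 14]; [140, 14, 4]]·[p, q, r]ᵀ = [35900, 3854, 449]ᵀ.
Inverting the 3×3 Gram matrix, [p, q, r]ᵀ = [1375/472, 495/236, 174/59]ᵀ.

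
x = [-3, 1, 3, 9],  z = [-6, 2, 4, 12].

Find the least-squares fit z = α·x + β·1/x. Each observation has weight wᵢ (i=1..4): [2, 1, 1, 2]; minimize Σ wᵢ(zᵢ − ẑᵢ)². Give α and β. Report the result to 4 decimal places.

AᵀWA·[α, β]ᵀ = AᵀWz reads: 190·α + 6·β = 266;  6·α + (110/81)·β = 10.
Eliminating β: (110/81)·(row 1) − 6·(row 2) gives (17984/81)·α = (110/81)·266 − 6·10 = 24400/81, so α = 1525/1124.
Then β = (10 − 6·(1525/1124))/(110/81) = 1539/1124.

α = 1.3568, β = 1.3692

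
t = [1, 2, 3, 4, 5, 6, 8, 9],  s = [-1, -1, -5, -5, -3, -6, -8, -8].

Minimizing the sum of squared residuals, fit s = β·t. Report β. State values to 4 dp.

β = -0.9534

Compute the Gram sums: Σt·t = 236.
Right-hand side: Σt·s = -225.
β = (-225)/236 = -0.95339.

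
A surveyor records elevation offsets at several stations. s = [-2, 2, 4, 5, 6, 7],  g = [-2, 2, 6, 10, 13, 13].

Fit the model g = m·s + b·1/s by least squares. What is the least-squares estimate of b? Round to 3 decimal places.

From the data, Σs·s = 134, Σs·1/s = 6, Σ1/s·1/s = 114781/176400.
And Σs·g = 251, Σ1/s·g = 200/21.
Normal equations: [[134, 6]; [6, 114781/176400]]·[m, b]ᵀ = [251, 200/21]ᵀ.
Determinant 134·(114781/176400) − 6² = 4515127/88200.
m = (251·(114781/176400) − 6·(200/21))/(4515127/88200) = 18730031/9030254; b = (134·(200/21) − 6·251)/(4515127/88200) = -20269200/4515127.

b = -4.489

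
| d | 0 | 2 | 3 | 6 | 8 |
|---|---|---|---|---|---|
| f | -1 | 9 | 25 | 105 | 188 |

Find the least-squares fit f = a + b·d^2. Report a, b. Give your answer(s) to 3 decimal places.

a = -1.828, b = 2.966

The normal equations are: 5·a + 113·b = 326;  113·a + 5489·b = 16073.
(Σ1 = 5, Σd^2 = 113, Σd^2·d^2 = 5489, Σf = 326, Σd^2·f = 16073.)
Determinant 5·5489 − 113² = 14676.
a = (326·5489 − 113·16073)/14676 = -8945/4892; b = (5·16073 − 113·326)/14676 = 14509/4892.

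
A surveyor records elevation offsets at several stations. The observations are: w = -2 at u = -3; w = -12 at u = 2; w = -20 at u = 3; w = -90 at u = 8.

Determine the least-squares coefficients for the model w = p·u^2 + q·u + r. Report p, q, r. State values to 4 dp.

Normal-equation sums: Σu^2·u^2 = 4274, Σu^2·u = 520, Σu^2 = 86, Σu·u = 86, Σu = 10, Σ1 = 4.
And Σu^2·w = -6006, Σu·w = -798, Σw = -124.
Normal equations: [[4274, 520, 86]; [520, 86, 10]; [86, 10, 4]]·[p, q, r]ᵀ = [-6006, -798, -124]ᵀ.
Inverting the 3×3 Gram matrix, [p, q, r]ᵀ = [-1, -3, -2]ᵀ.

p = -1.0000, q = -3.0000, r = -2.0000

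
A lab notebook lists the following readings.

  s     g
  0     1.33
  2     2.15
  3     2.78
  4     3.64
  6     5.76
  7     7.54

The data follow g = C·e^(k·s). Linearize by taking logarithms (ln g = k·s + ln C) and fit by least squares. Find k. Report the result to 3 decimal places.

Linearized form: ln g = k·s + ln C. From the 6 transformed points,
Sums: Σs = 22.0000, Σ(s)² = 114.0000, Σln g = 7.1362, Σs·ln g = 34.4134.
Normal system: [[114.0000, 22.0000]; [22.0000, 6]]·[k, ln C]ᵀ = [34.4134, 7.1362]ᵀ.
Δ = 114.0000·6 − (22.0000)² = 200.0000; k = (34.4134·6 − 22.0000·7.1362)/200.0000 = 0.24742, ln C = (114.0000·7.1362 − 22.0000·34.4134)/200.0000 = 0.28218.

k = 0.247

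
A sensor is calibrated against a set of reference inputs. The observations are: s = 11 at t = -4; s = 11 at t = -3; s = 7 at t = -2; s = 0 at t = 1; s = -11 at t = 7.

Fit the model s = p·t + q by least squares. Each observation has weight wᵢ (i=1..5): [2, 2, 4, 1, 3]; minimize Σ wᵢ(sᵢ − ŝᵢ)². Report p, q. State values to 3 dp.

Forming MᵀWM = [[214, 0]; [0, 12]] and MᵀWs = [-441, 39]ᵀ gives MᵀWM·[p, q]ᵀ = MᵀWs.
Determinant 214·12 − 0² = 2568.
p = ((-441)·12 − 0·39)/2568 = -441/214; q = (214·39 − 0·(-441))/2568 = 13/4.

p = -2.061, q = 3.250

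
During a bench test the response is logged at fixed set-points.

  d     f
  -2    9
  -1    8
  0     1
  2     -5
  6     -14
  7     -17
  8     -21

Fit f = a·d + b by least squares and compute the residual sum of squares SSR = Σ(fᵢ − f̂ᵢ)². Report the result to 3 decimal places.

SSR = 13.514

Entries of XᵀX: Σd·d = 158, Σd = 20, Σ1 = 7.
And Σd·f = -407, Σf = -39.
So XᵀX·[a, b]ᵀ = Xᵀf: [[158, 20]; [20, 7]]·[a, b]ᵀ = [-407, -39]ᵀ.
det = 158·7 − 20² = 706.
a = ((-407)·7 − 20·(-39))/706 = -2069/706; b = (158·(-39) − 20·(-407))/706 = 989/353.
Residuals: 119/353, 1601/706, -636/353, -685/353, 276/353, 503/706, -126/353; SSR = 9541/706.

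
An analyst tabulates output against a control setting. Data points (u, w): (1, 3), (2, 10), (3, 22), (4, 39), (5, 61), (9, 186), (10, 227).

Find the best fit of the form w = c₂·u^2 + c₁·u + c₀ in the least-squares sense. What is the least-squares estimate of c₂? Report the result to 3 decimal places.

c₂ = 2.111

MᵀM·[c₂, c₁, c₀]ᵀ = Mᵀw reads: 17540·c₂ + 1954·c₁ + 236·c₀ = 40156;  1954·c₂ + 236·c₁ + 34·c₀ = 4494;  236·c₂ + 34·c₁ + 7·c₀ = 548.
Row-reducing yields c₂ = 14065/6663, c₁ = 11968/6663, c₀ = -3568/2221.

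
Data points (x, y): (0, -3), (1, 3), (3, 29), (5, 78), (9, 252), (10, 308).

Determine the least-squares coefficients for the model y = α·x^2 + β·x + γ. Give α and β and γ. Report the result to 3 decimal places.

Compute the Gram sums: Σx^2·x^2 = 17268, Σx^2·x = 1882, Σx^2 = 216, Σx·x = 216, Σx = 28, Σ1 = 6.
For Mᵀy: Σx^2·y = 53426, Σx·y = 5828, Σy = 667.
Normal equations: [[17268, 1882, 216]; [1882, 216, 28]; [216, 28, 6]]·[α, β, γ]ᵀ = [53426, 5828, 667]ᵀ.
Row-reducing yields α = 102595/34581, β = 16527/11527, γ = -161087/69162.

α = 2.967, β = 1.434, γ = -2.329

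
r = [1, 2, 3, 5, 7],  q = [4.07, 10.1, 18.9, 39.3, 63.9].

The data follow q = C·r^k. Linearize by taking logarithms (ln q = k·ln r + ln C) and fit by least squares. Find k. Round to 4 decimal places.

With ln qᵢ as the transformed response and ln rᵢ as the regressor:
Σln r = 5.3471, Σ(ln r)² = 8.0643, Σln q = 14.4839, Σln r·ln q = 18.8303.
Equations: 8.0643·k + 5.3471·ln C = 18.8303;  5.3471·k + 5·ln C = 14.4839.
Slope k = (n·Σln r·ln q − Σln r·Σln q)/(n·Σ(ln r)² − (Σln r)²) = (5·18.8303 − 5.3471·14.4839)/11.7297 = 1.42413; ln C = (Σln q − k·Σln r)/n = 1.37378.

k = 1.4241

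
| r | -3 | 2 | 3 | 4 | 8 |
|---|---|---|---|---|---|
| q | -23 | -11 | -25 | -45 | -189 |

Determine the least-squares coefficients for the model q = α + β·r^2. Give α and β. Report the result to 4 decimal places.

α = 2.3268, β = -2.9866

The normal equations are: 5·α + 102·β = -293;  102·α + 4530·β = -13292.
(Σ1 = 5, Σr^2 = 102, Σr^2·r^2 = 4530, Σq = -293, Σr^2·q = -13292.)
Determinant 5·4530 − 102² = 12246.
α = ((-293)·4530 − 102·(-13292))/12246 = 4749/2041; β = (5·(-13292) − 102·(-293))/12246 = -18287/6123.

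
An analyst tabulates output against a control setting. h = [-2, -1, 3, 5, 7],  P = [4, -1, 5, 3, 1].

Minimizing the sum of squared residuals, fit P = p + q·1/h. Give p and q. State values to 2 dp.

The normal system MᵀM·[p, q]ᵀ = MᵀP is [[5, -173/210]; [-173/210, 62689/44100]]·[p, q]ᵀ = [12, 148/105]ᵀ.
Eliminating q: (62689/44100)·(row 1) − (-173/210)·(row 2) gives (70879/11025)·p = (62689/44100)·12 − (-173/210)·(148/105) = 200869/11025, so p = 200869/70879.
Then q = ((148/105) − (-173/210)·(200869/70879))/(62689/44100) = 186690/70879.

p = 2.83, q = 2.63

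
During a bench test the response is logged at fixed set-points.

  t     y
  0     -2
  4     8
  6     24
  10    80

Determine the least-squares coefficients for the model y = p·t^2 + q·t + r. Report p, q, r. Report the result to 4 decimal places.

The normal equations are: 11552·p + 1280·q + 152·r = 8992;  1280·p + 152·q + 20·r = 976;  152·p + 20·q + 4·r = 110.
Row-reducing yields p = 23/24, q = -217/156, r = -51/26.

p = 0.9583, q = -1.3910, r = -1.9615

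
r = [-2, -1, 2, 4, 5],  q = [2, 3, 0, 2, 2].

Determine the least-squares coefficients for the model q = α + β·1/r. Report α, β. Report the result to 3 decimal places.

Normal-equation sums: Σ1 = 5, Σ1/r = -11/20, Σ1/r·1/r = 641/400.
Right-hand side: Σq = 9, Σ1/r·q = -31/10.
AᵀA·[α, β]ᵀ = Aᵀq becomes [[5, -11/20]; [-11/20, 641/400]]·[α, β]ᵀ = [9, -31/10]ᵀ.
det = 5·(641/400) − (-11/20)² = 771/100.
α = (9·(641/400) − (-11/20)·(-31/10))/(771/100) = 5087/3084; β = (5·(-31/10) − (-11/20)·9)/(771/100) = -1055/771.

α = 1.649, β = -1.368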